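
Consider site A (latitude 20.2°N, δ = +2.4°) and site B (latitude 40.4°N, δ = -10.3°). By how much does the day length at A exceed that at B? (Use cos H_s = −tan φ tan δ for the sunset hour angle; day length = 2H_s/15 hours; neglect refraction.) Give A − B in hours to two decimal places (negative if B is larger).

+1.30 h

A: H_s = arccos(−tan 20.2° · tan 2.4°) = 90.88°, so 2H_s/15 = 12.1173 h.
B: H_s = arccos(−tan 40.4° · tan -10.3°) = 81.10°, so 2H_s/15 = 10.8133 h.
A − B = 12.1173 − 10.8133 = 1.3040 h.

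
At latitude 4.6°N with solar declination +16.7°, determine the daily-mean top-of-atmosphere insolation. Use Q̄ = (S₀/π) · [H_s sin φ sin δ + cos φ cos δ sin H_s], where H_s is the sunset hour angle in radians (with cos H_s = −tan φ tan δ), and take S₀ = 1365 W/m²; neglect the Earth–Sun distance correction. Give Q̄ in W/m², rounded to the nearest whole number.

431 W/m²

The sunset hour angle satisfies cos H_s = −tan φ tan δ = -0.0241, giving H_s = 91.38°. In radians, H_s = 1.5949.
H_s sin φ sin δ = 1.5949 × 0.0802 × 0.2874 = 0.0368.
cos φ cos δ sin H_s = 0.9968 × 0.9578 × 0.9997 = 0.9544.
Q̄ = (1365/π) × (0.0368 + 0.9544) = 434.49 × 0.9912 = 430.67 W/m².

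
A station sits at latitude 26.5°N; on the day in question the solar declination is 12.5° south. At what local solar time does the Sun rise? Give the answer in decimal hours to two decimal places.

6.42 h

−tan φ tan δ = −(0.4986)(-0.2217) = 0.1105; H_s = arccos(0.1105) = 83.66°.
Sunrise is at 12 − H_s/15 = 12 − 5.577 = 6.423 h local solar time.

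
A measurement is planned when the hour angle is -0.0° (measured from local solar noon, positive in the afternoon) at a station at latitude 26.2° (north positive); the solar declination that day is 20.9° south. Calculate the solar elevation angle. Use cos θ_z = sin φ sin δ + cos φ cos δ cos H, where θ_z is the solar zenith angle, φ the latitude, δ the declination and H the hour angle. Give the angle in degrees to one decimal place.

42.9°

With φ = 26.2°, δ = -20.9°, H = -0.00°: sin φ sin δ = -0.1575, cos φ cos δ cos H = 0.8382, so cos θ_z = 0.6807.
θ_z = arccos(0.6807) = 47.10°, so the elevation is 90° − 47.10° = 42.90°.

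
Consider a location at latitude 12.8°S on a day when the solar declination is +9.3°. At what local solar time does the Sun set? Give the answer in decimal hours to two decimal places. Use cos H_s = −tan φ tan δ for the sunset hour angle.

17.86 h

The sunset hour angle satisfies cos H_s = −tan φ tan δ = 0.0372, giving H_s = 87.87°.
Sunset is at 12 + H_s/15 = 12 + 5.858 = 17.858 h local solar time.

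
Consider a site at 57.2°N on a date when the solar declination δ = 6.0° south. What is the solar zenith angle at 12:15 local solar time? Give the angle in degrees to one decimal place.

63.3°

Hour angle H = 15° × (12.25 − 12) = 3.75°.
cos θ_z = sin φ sin δ + cos φ cos δ cos H = (0.8406)(-0.1045) + (0.5417)(0.9945)(0.9979) = 0.4497.
θ_z = arccos(0.4497) = 63.28°.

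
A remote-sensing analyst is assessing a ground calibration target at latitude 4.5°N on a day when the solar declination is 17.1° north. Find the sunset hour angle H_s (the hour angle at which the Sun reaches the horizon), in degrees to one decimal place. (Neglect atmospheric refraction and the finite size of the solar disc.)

91.4°

−tan φ tan δ = −(0.0787)(0.3076) = -0.0242; H_s = arccos(-0.0242) = 91.39°.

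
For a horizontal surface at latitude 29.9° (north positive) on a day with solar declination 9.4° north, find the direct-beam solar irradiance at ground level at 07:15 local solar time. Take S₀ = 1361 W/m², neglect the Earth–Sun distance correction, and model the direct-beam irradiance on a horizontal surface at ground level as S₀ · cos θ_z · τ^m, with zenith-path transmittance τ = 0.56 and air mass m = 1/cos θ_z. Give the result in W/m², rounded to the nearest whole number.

Hour angle H = 15° × (7.25 − 12) = -71.25°.
cos θ_z = sin φ sin δ + cos φ cos δ cos H = (0.4985)(0.1633) + (0.8669)(0.9866)(0.3214) = 0.3563.
Air mass m = 1/cos θ_z = 1/0.3563 = 2.807; τ^m = 0.56^2.807 = 0.1964.
Surface direct beam = 1361 × 0.3563 × 0.1964 = 95.24 W/m².

95 W/m²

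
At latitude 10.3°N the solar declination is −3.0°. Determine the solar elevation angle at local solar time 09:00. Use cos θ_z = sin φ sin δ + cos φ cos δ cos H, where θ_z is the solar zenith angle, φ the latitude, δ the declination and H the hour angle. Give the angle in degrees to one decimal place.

43.3°

Hour angle H = 15° × (9 − 12) = -45.00°.
cos θ_z = sin φ sin δ + cos φ cos δ cos H = (0.1788)(-0.0523) + (0.9839)(0.9986)(0.7071) = 0.6854.
θ_z = arccos(0.6854) = 46.73°, so the elevation is 90° − 46.73° = 43.27°.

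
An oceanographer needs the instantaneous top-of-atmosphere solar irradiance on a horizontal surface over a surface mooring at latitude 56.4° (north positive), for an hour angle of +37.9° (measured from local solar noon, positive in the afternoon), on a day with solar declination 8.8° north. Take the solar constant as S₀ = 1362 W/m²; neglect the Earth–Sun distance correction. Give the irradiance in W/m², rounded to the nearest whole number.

cos θ_z = sin(56.4°) sin(8.8°) + cos(56.4°) cos(8.8°) cos(37.90°) = 0.1274 + 0.4315 = 0.5589.
Top-of-atmosphere irradiance = S₀ cos θ_z = 1362 × 0.5589 = 761.22 W/m².

761 W/m²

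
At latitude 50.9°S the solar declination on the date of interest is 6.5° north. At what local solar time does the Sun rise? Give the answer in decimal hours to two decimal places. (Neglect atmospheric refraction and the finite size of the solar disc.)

cos H_s = −tan(-50.9°) · tan(6.5°) = 0.1402, so H_s = arccos(0.1402) = 81.94°.
Sunrise is at 12 − H_s/15 = 12 − 5.463 = 6.537 h local solar time.

6.54 h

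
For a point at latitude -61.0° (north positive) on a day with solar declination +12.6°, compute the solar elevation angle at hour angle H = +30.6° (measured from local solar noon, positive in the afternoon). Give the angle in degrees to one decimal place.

cos θ_z = sin φ sin δ + cos φ cos δ cos H = (-0.8746)(0.2181) + (0.4848)(0.9759)(0.8607) = 0.2165.
θ_z = arccos(0.2165) = 77.50°, so the elevation is 90° − 77.50° = 12.50°.

12.5°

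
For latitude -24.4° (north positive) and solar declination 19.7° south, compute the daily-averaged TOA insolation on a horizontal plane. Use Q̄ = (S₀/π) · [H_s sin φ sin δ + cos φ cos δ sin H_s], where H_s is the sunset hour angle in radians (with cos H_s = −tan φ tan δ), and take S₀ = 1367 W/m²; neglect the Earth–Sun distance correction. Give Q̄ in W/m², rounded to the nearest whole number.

−tan φ tan δ = −(-0.4536)(-0.3581) = -0.1624; H_s = arccos(-0.1624) = 99.35°. In radians, H_s = 1.7340.
H_s sin φ sin δ = 1.7340 × -0.4131 × -0.3371 = 0.2415.
cos φ cos δ sin H_s = 0.9107 × 0.9415 × 0.9867 = 0.8460.
Q̄ = (1367/π) × (0.2415 + 0.8460) = 435.13 × 1.0875 = 473.20 W/m².

473 W/m²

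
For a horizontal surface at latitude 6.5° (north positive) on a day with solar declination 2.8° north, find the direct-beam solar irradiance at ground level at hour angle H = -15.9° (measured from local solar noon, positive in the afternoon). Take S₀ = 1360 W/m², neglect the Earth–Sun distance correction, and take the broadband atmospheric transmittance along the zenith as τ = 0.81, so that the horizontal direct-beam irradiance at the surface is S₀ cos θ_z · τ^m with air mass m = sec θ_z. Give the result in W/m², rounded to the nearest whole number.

1048 W/m²

With φ = 6.5°, δ = 2.8°, H = -15.90°: sin φ sin δ = 0.0055, cos φ cos δ cos H = 0.9544, so cos θ_z = 0.9599.
Air mass m = 1/cos θ_z = 1/0.9599 = 1.042; τ^m = 0.81^1.042 = 0.8029.
Surface direct beam = 1360 × 0.9599 × 0.8029 = 1048.16 W/m².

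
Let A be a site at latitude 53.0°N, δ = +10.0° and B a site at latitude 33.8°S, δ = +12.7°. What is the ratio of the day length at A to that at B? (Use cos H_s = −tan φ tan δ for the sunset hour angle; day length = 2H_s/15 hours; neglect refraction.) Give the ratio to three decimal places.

A: H_s = arccos(−tan 53.0° · tan 10.0°) = 103.53°, so 2H_s/15 = 13.8040 h.
B: H_s = arccos(−tan -33.8° · tan 12.7°) = 81.32°, so 2H_s/15 = 10.8427 h.
Ratio A/B = 13.8040 / 10.8427 = 1.2731.

1.273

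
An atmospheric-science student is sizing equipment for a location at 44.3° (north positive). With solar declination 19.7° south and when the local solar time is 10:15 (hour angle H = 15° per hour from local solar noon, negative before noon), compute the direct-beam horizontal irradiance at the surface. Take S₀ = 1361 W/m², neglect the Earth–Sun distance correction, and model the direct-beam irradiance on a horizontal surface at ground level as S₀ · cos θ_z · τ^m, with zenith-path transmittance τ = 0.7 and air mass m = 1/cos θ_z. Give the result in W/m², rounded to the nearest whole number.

191 W/m²

Hour angle H = 15° × (10.25 − 12) = -26.25°.
With φ = 44.3°, δ = -19.7°, H = -26.25°: sin φ sin δ = -0.2354, cos φ cos δ cos H = 0.6043, so cos θ_z = 0.3689.
Air mass m = 1/cos θ_z = 1/0.3689 = 2.711; τ^m = 0.7^2.711 = 0.3802.
Surface direct beam = 1361 × 0.3689 × 0.3802 = 190.89 W/m².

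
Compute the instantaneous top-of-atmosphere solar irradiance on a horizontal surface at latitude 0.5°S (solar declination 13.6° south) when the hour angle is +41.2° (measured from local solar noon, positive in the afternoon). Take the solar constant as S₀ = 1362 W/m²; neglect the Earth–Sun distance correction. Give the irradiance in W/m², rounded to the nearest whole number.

999 W/m²

cos θ_z = sin φ sin δ + cos φ cos δ cos H = (-0.0087)(-0.2351) + (1.0000)(0.9720)(0.7524) = 0.7334.
Top-of-atmosphere irradiance = S₀ cos θ_z = 1362 × 0.7334 = 998.89 W/m².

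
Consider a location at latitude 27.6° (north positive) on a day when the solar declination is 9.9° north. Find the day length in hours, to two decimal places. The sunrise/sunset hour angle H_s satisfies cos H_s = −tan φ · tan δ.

12.70 hours

cos H_s = −tan(27.6°) · tan(9.9°) = -0.0912, so H_s = arccos(-0.0912) = 95.23°.
Day length = 2 H_s / 15° h⁻¹ = 190.46° / 15 = 12.697 h.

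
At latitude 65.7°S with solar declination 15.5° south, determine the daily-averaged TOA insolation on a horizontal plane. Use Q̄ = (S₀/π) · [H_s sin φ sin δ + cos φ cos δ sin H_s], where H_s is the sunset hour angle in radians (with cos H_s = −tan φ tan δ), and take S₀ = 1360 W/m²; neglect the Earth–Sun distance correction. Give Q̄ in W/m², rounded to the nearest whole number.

371 W/m²

The sunset hour angle satisfies cos H_s = −tan φ tan δ = -0.6142, giving H_s = 127.89°. In radians, H_s = 2.2321.
H_s sin φ sin δ = 2.2321 × -0.9114 × -0.2672 = 0.5436.
cos φ cos δ sin H_s = 0.4115 × 0.9636 × 0.7892 = 0.3129.
Q̄ = (1360/π) × (0.5436 + 0.3129) = 432.90 × 0.8565 = 370.78 W/m².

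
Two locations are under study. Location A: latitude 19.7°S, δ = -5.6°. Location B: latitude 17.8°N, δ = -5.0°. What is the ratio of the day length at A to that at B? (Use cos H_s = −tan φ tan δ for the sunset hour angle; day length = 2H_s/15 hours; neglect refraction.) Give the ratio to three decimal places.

1.041

A: H_s = arccos(−tan -19.7° · tan -5.6°) = 92.01°, so 2H_s/15 = 12.2680 h.
B: H_s = arccos(−tan 17.8° · tan -5.0°) = 88.39°, so 2H_s/15 = 11.7853 h.
Ratio A/B = 12.2680 / 11.7853 = 1.0410.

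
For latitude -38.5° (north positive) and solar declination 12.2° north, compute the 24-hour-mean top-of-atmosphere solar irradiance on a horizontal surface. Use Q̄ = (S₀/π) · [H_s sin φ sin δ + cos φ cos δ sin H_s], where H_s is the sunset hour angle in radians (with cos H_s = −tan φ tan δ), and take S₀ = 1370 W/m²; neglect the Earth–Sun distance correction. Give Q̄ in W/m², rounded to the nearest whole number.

248 W/m²

−tan φ tan δ = −(-0.7954)(0.2162) = 0.1720; H_s = arccos(0.1720) = 80.10°. In radians, H_s = 1.3980.
H_s sin φ sin δ = 1.3980 × -0.6225 × 0.2113 = -0.1839.
cos φ cos δ sin H_s = 0.7826 × 0.9774 × 0.9851 = 0.7535.
Q̄ = (1370/π) × (-0.1839 + 0.7535) = 436.08 × 0.5696 = 248.39 W/m².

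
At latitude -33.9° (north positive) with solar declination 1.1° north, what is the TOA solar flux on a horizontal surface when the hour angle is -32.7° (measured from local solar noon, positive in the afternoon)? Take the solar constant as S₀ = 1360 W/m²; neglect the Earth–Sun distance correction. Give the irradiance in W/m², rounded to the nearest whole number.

cos θ_z = sin φ sin δ + cos φ cos δ cos H = (-0.5577)(0.0192) + (0.8300)(0.9998)(0.8415) = 0.6876.
Top-of-atmosphere irradiance = S₀ cos θ_z = 1360 × 0.6876 = 935.14 W/m².

935 W/m²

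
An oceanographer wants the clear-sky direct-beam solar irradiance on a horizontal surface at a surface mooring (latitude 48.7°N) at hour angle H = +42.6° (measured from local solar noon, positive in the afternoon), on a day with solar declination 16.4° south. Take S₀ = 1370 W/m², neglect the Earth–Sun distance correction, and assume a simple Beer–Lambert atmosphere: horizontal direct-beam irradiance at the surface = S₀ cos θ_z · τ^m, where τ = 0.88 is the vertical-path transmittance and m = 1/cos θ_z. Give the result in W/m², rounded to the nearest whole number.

210 W/m²

cos θ_z = sin(48.7°) sin(-16.4°) + cos(48.7°) cos(-16.4°) cos(42.60°) = -0.2121 + 0.4661 = 0.2540.
Air mass m = 1/cos θ_z = 1/0.2540 = 3.937; τ^m = 0.88^3.937 = 0.6045.
Surface direct beam = 1370 × 0.2540 × 0.6045 = 210.35 W/m².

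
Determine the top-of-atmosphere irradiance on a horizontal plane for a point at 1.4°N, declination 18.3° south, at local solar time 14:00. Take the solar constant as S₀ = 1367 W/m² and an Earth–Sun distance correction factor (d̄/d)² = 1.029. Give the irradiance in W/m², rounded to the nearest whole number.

Hour angle H = 15° × (14 − 12) = 30.00°.
With φ = 1.4°, δ = -18.3°, H = 30.00°: sin φ sin δ = -0.0077, cos φ cos δ cos H = 0.8220, so cos θ_z = 0.8143.
Top-of-atmosphere irradiance = S₀ (d̄/d)² cos θ_z = 1367 × 1.029 × 0.8143 = 1145.43 W/m².

1145 W/m²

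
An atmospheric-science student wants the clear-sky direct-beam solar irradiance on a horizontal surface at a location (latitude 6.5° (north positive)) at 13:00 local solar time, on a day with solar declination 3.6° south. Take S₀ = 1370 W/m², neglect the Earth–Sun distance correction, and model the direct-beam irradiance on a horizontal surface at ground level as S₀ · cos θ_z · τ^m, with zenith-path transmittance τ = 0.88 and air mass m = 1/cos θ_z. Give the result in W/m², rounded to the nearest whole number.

Hour angle H = 15° × (13 − 12) = 15.00°.
cos θ_z = sin φ sin δ + cos φ cos δ cos H = (0.1132)(-0.0628) + (0.9936)(0.9980)(0.9659) = 0.9507.
Air mass m = 1/cos θ_z = 1/0.9507 = 1.052; τ^m = 0.88^1.052 = 0.8742.
Surface direct beam = 1370 × 0.9507 × 0.8742 = 1138.61 W/m².

1139 W/m²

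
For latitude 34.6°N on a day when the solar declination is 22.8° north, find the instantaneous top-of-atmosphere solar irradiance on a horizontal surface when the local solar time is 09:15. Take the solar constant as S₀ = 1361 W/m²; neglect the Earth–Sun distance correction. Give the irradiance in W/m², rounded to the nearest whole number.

1076 W/m²

Hour angle H = 15° × (9.25 − 12) = -41.25°.
With φ = 34.6°, δ = 22.8°, H = -41.25°: sin φ sin δ = 0.2200, cos φ cos δ cos H = 0.5705, so cos θ_z = 0.7905.
Top-of-atmosphere irradiance = S₀ cos θ_z = 1361 × 0.7905 = 1075.87 W/m².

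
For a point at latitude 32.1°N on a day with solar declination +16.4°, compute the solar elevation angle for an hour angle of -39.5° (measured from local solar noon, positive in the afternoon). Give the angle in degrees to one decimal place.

51.0°

With φ = 32.1°, δ = 16.4°, H = -39.50°: sin φ sin δ = 0.1500, cos φ cos δ cos H = 0.6271, so cos θ_z = 0.7771.
θ_z = arccos(0.7771) = 39.00°, so the elevation is 90° − 39.00° = 51.00°.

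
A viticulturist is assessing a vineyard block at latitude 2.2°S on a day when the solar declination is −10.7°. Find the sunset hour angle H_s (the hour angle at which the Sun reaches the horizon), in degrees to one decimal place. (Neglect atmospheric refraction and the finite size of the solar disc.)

−tan φ tan δ = −(-0.0384)(-0.1890) = -0.0073; H_s = arccos(-0.0073) = 90.42°.

90.4°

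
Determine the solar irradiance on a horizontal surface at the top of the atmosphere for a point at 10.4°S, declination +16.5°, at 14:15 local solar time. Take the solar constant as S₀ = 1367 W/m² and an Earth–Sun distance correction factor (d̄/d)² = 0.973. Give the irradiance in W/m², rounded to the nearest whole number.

975 W/m²

Hour angle H = 15° × (14.25 − 12) = 33.75°.
With φ = -10.4°, δ = 16.5°, H = 33.75°: sin φ sin δ = -0.0513, cos φ cos δ cos H = 0.7841, so cos θ_z = 0.7328.
Top-of-atmosphere irradiance = S₀ (d̄/d)² cos θ_z = 1367 × 0.973 × 0.7328 = 974.69 W/m².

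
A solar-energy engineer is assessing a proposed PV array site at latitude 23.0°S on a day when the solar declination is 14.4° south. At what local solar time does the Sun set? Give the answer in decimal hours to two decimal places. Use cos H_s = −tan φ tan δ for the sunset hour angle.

18.42 h

−tan φ tan δ = −(-0.4245)(-0.2568) = -0.1090; H_s = arccos(-0.1090) = 96.26°.
Sunset is at 12 + H_s/15 = 12 + 6.417 = 18.417 h local solar time.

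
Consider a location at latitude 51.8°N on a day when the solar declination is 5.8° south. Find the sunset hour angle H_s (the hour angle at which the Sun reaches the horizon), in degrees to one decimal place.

82.6°

cos H_s = −tan(51.8°) · tan(-5.8°) = 0.1291, so H_s = arccos(0.1291) = 82.58°.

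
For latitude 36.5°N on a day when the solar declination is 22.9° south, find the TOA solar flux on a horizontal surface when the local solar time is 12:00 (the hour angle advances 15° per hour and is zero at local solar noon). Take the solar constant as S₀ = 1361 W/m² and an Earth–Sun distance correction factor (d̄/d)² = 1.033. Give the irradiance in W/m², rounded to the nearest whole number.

716 W/m²

Hour angle H = 15° × (12 − 12) = 0.00°.
cos θ_z = sin φ sin δ + cos φ cos δ cos H = (0.5948)(-0.3891) + (0.8039)(0.9212)(1.0000) = 0.5091.
Top-of-atmosphere irradiance = S₀ (d̄/d)² cos θ_z = 1361 × 1.033 × 0.5091 = 715.75 W/m².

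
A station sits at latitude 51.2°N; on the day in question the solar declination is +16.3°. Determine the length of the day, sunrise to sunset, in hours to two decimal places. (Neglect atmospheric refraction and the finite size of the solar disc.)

14.84 hours

cos H_s = −tan(51.2°) · tan(16.3°) = -0.3637, so H_s = arccos(-0.3637) = 111.33°.
Day length = 2 H_s / 15° h⁻¹ = 222.66° / 15 = 14.844 h.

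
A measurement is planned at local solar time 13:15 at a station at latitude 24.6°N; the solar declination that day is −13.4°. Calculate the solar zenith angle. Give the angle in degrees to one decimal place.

Hour angle H = 15° × (13.25 − 12) = 18.75°.
cos θ_z = sin(24.6°) sin(-13.4°) + cos(24.6°) cos(-13.4°) cos(18.75°) = -0.0965 + 0.8375 = 0.7410.
θ_z = arccos(0.7410) = 42.18°.

42.2°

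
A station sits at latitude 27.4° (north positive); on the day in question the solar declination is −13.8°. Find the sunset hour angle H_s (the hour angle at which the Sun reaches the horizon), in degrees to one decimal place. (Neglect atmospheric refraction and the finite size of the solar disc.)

82.7°

The sunset hour angle satisfies cos H_s = −tan φ tan δ = 0.1273, giving H_s = 82.69°.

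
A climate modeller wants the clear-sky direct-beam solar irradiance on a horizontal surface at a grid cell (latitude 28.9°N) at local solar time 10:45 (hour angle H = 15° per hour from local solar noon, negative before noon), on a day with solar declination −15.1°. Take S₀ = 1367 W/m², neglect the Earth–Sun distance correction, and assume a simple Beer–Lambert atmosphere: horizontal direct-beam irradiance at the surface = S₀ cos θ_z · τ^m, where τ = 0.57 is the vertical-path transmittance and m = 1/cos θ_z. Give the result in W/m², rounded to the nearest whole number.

401 W/m²

Hour angle H = 15° × (10.75 − 12) = -18.75°.
With φ = 28.9°, δ = -15.1°, H = -18.75°: sin φ sin δ = -0.1259, cos φ cos δ cos H = 0.8004, so cos θ_z = 0.6745.
Air mass m = 1/cos θ_z = 1/0.6745 = 1.483; τ^m = 0.57^1.483 = 0.4345.
Surface direct beam = 1367 × 0.6745 × 0.4345 = 400.63 W/m².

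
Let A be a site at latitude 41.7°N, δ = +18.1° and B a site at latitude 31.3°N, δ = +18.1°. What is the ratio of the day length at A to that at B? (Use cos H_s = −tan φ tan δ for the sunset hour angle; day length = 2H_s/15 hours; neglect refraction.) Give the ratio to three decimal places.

1.054

A: H_s = arccos(−tan 41.7° · tan 18.1°) = 106.93°, so 2H_s/15 = 14.2573 h.
B: H_s = arccos(−tan 31.3° · tan 18.1°) = 101.46°, so 2H_s/15 = 13.5280 h.
Ratio A/B = 14.2573 / 13.5280 = 1.0539.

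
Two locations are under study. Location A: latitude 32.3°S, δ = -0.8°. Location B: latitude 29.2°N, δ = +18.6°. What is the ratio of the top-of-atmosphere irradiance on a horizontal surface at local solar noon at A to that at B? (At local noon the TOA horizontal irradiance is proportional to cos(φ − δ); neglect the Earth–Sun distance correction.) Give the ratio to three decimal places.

0.867

A: cos θ_z = cos(-32.3° − (-0.8°)) = 0.8526.
B: cos θ_z = cos(29.2° − (18.6°)) = 0.9829.
Ratio A/B = 0.8526 / 0.9829 = 0.8674.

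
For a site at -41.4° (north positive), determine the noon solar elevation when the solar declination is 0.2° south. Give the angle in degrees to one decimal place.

48.8°

At local solar noon the hour angle is zero, so the elevation is 90° − |φ − δ| = 90° − |-41.4° − (-0.2°)| = 90° − 41.2° = 48.8°.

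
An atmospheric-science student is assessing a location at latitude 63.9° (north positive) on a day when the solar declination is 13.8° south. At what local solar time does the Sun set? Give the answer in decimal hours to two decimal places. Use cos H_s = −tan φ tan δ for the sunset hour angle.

The sunset hour angle satisfies cos H_s = −tan φ tan δ = 0.5014, giving H_s = 59.91°.
Sunset is at 12 + H_s/15 = 12 + 3.994 = 15.994 h local solar time.

15.99 h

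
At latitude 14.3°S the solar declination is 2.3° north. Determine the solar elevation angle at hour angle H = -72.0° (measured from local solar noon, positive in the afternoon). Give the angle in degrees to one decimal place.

16.8°

With φ = -14.3°, δ = 2.3°, H = -72.00°: sin φ sin δ = -0.0099, cos φ cos δ cos H = 0.2992, so cos θ_z = 0.2893.
θ_z = arccos(0.2893) = 73.18°, so the elevation is 90° − 73.18° = 16.82°.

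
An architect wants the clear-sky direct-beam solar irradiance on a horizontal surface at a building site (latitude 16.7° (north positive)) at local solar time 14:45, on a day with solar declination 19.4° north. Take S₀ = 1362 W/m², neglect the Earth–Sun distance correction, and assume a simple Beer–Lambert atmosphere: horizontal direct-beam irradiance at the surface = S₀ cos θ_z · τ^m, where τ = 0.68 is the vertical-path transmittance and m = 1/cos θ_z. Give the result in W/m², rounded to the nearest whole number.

641 W/m²

Hour angle H = 15° × (14.75 − 12) = 41.25°.
cos θ_z = sin(16.7°) sin(19.4°) + cos(16.7°) cos(19.4°) cos(41.25°) = 0.0954 + 0.6792 = 0.7746.
Air mass m = 1/cos θ_z = 1/0.7746 = 1.291; τ^m = 0.68^1.291 = 0.6078.
Surface direct beam = 1362 × 0.7746 × 0.6078 = 641.23 W/m².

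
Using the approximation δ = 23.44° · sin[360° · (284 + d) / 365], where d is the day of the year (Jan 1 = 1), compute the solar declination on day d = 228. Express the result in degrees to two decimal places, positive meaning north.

360 × (284 + 228) / 365 = 504.986°; sin(504.986°) = 0.5738.
δ = 23.44 × 0.5738 = 13.450° ≈ +13.45°.

+13.45°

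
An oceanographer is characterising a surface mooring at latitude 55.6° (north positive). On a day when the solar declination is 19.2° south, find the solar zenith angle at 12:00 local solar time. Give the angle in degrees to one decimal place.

74.8°

Hour angle H = 15° × (12 − 12) = 0.00°.
cos θ_z = sin φ sin δ + cos φ cos δ cos H = (0.8251)(-0.3289) + (0.5650)(0.9444)(1.0000) = 0.2622.
θ_z = arccos(0.2622) = 74.80°.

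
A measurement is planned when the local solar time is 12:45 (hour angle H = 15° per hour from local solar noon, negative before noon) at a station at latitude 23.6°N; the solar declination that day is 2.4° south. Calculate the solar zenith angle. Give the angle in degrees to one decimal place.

Hour angle H = 15° × (12.75 − 12) = 11.25°.
cos θ_z = sin φ sin δ + cos φ cos δ cos H = (0.4003)(-0.0419) + (0.9164)(0.9991)(0.9808) = 0.8812.
θ_z = arccos(0.8812) = 28.21°.

28.2°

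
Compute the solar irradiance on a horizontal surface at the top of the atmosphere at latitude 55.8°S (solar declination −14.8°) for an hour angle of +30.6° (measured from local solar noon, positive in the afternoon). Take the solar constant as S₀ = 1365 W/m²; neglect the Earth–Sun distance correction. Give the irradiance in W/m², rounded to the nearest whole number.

927 W/m²

With φ = -55.8°, δ = -14.8°, H = 30.60°: sin φ sin δ = 0.2113, cos φ cos δ cos H = 0.4678, so cos θ_z = 0.6791.
Top-of-atmosphere irradiance = S₀ cos θ_z = 1365 × 0.6791 = 926.97 W/m².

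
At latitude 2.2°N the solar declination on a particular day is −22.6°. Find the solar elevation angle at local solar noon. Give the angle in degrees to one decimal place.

65.2°

At local solar noon the hour angle is zero, so the elevation is 90° − |φ − δ| = 90° − |2.2° − (-22.6°)| = 90° − 24.8° = 65.2°.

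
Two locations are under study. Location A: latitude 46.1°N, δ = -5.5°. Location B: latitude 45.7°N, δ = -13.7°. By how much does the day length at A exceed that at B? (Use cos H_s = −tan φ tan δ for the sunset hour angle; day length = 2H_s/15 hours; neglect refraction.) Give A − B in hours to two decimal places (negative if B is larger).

+1.16 h

A: H_s = arccos(−tan 46.1° · tan -5.5°) = 84.26°, so 2H_s/15 = 11.2347 h.
B: H_s = arccos(−tan 45.7° · tan -13.7°) = 75.53°, so 2H_s/15 = 10.0707 h.
A − B = 11.2347 − 10.0707 = 1.1640 h.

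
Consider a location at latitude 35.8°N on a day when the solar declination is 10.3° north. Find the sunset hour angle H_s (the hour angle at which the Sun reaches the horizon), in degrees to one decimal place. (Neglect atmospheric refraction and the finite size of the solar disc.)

cos H_s = −tan(35.8°) · tan(10.3°) = -0.1311, so H_s = arccos(-0.1311) = 97.53°.

97.5°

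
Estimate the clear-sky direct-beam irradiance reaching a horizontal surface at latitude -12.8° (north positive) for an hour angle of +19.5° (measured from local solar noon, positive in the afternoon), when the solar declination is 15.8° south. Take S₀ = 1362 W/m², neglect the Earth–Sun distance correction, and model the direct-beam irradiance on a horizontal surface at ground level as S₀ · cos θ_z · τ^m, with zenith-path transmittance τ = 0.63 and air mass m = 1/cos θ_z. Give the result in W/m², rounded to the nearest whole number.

cos θ_z = sin φ sin δ + cos φ cos δ cos H = (-0.2215)(-0.2723) + (0.9751)(0.9622)(0.9426) = 0.9447.
Air mass m = 1/cos θ_z = 1/0.9447 = 1.059; τ^m = 0.63^1.059 = 0.6131.
Surface direct beam = 1362 × 0.9447 × 0.6131 = 788.86 W/m².

789 W/m²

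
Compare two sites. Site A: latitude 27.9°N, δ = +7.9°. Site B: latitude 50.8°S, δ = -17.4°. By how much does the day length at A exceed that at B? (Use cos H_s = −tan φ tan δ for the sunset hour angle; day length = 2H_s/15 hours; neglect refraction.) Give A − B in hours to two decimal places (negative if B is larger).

-2.45 h

A: H_s = arccos(−tan 27.9° · tan 7.9°) = 94.21°, so 2H_s/15 = 12.5613 h.
B: H_s = arccos(−tan -50.8° · tan -17.4°) = 112.60°, so 2H_s/15 = 15.0133 h.
A − B = 12.5613 − 15.0133 = -2.4520 h.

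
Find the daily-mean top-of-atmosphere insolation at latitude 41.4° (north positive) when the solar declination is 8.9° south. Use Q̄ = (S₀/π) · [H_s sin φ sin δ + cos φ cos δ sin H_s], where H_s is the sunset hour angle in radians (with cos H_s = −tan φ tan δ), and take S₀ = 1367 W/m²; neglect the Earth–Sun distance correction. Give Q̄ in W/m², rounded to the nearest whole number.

−tan φ tan δ = −(0.8816)(-0.1566) = 0.1381; H_s = arccos(0.1381) = 82.06°. In radians, H_s = 1.4322.
H_s sin φ sin δ = 1.4322 × 0.6613 × -0.1547 = -0.1465.
cos φ cos δ sin H_s = 0.7501 × 0.9880 × 0.9904 = 0.7340.
Q̄ = (1367/π) × (-0.1465 + 0.7340) = 435.13 × 0.5875 = 255.64 W/m².

256 W/m²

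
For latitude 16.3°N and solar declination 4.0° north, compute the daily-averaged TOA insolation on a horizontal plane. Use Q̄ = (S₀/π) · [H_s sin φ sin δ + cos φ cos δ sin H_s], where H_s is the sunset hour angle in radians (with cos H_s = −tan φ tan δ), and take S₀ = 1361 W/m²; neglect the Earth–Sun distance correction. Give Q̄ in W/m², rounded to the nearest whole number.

428 W/m²

−tan φ tan δ = −(0.2924)(0.0699) = -0.0204; H_s = arccos(-0.0204) = 91.17°. In radians, H_s = 1.5912.
H_s sin φ sin δ = 1.5912 × 0.2807 × 0.0698 = 0.0312.
cos φ cos δ sin H_s = 0.9598 × 0.9976 × 0.9998 = 0.9573.
Q̄ = (1361/π) × (0.0312 + 0.9573) = 433.22 × 0.9885 = 428.24 W/m².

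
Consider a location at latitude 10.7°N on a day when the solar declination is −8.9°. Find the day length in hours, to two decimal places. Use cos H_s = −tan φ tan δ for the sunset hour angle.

The sunset hour angle satisfies cos H_s = −tan φ tan δ = 0.0296, giving H_s = 88.30°.
Day length = 2 H_s / 15° h⁻¹ = 176.60° / 15 = 11.773 h.

11.77 hours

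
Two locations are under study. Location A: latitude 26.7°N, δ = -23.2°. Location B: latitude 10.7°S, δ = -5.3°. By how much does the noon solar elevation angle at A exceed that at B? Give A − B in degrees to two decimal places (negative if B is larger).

A: 90° − |26.7 − (-23.2)| = 40.10°.
B: 90° − |-10.7 − (-5.3)| = 84.60°.
A − B = 40.10 − 84.60 = -44.50°.

-44.50°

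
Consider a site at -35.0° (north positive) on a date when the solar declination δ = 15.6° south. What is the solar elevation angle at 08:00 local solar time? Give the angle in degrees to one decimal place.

33.3°

Hour angle H = 15° × (8 − 12) = -60.00°.
cos θ_z = sin φ sin δ + cos φ cos δ cos H = (-0.5736)(-0.2689) + (0.8192)(0.9632)(0.5000) = 0.5488.
θ_z = arccos(0.5488) = 56.72°, so the elevation is 90° − 56.72° = 33.28°.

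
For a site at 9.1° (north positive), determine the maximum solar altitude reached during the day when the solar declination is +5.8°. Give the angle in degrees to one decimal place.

86.7°

At local solar noon the hour angle is zero, so the elevation is 90° − |φ − δ| = 90° − |9.1° − (5.8°)| = 90° − 3.3° = 86.7°.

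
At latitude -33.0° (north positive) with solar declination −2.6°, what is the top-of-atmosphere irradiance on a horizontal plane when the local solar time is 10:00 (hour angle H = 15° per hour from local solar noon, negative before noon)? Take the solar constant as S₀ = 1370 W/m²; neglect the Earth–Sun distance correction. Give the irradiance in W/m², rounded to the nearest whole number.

1028 W/m²

Hour angle H = 15° × (10 − 12) = -30.00°.
cos θ_z = sin φ sin δ + cos φ cos δ cos H = (-0.5446)(-0.0454) + (0.8387)(0.9990)(0.8660) = 0.7503.
Top-of-atmosphere irradiance = S₀ cos θ_z = 1370 × 0.7503 = 1027.91 W/m².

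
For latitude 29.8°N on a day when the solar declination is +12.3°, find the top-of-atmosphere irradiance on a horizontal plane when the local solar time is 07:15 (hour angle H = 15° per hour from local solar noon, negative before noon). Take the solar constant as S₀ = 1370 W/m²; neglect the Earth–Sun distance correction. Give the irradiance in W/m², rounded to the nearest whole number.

518 W/m²

Hour angle H = 15° × (7.25 − 12) = -71.25°.
cos θ_z = sin(29.8°) sin(12.3°) + cos(29.8°) cos(12.3°) cos(-71.25°) = 0.1059 + 0.2725 = 0.3784.
Top-of-atmosphere irradiance = S₀ cos θ_z = 1370 × 0.3784 = 518.41 W/m².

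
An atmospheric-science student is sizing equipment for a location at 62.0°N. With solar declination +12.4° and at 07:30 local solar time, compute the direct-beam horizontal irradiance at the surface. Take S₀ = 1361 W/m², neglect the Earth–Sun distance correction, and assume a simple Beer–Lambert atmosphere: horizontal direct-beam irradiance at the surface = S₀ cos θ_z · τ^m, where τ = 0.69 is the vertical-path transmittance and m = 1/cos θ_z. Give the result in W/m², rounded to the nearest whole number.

Hour angle H = 15° × (7.5 − 12) = -67.50°.
cos θ_z = sin(62.0°) sin(12.4°) + cos(62.0°) cos(12.4°) cos(-67.50°) = 0.1896 + 0.1755 = 0.3651.
Air mass m = 1/cos θ_z = 1/0.3651 = 2.739; τ^m = 0.69^2.739 = 0.3619.
Surface direct beam = 1361 × 0.3651 × 0.3619 = 179.83 W/m².

180 W/m²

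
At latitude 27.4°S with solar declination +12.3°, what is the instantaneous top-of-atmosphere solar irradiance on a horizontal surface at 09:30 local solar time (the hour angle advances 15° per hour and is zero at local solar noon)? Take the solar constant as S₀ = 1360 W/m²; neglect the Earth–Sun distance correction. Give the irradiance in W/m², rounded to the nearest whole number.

803 W/m²

Hour angle H = 15° × (9.5 − 12) = -37.50°.
With φ = -27.4°, δ = 12.3°, H = -37.50°: sin φ sin δ = -0.0980, cos φ cos δ cos H = 0.6882, so cos θ_z = 0.5902.
Top-of-atmosphere irradiance = S₀ cos θ_z = 1360 × 0.5902 = 802.67 W/m².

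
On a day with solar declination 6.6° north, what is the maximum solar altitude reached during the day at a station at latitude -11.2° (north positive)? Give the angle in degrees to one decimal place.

At local solar noon the hour angle is zero, so the elevation is 90° − |φ − δ| = 90° − |-11.2° − (6.6°)| = 90° − 17.8° = 72.2°.

72.2°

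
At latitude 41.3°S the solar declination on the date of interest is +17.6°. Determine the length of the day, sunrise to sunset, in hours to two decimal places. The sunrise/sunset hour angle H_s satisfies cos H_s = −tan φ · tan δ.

The sunset hour angle satisfies cos H_s = −tan φ tan δ = 0.2787, giving H_s = 73.82°.
Day length = 2 H_s / 15° h⁻¹ = 147.64° / 15 = 9.843 h.

9.84 hours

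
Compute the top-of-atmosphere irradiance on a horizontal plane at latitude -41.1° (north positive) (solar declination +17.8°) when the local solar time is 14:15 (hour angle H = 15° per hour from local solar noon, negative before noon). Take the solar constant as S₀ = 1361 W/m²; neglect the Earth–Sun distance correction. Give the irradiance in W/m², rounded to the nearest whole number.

538 W/m²

Hour angle H = 15° × (14.25 − 12) = 33.75°.
cos θ_z = sin φ sin δ + cos φ cos δ cos H = (-0.6574)(0.3057) + (0.7536)(0.9521)(0.8315) = 0.3956.
Top-of-atmosphere irradiance = S₀ cos θ_z = 1361 × 0.3956 = 538.41 W/m².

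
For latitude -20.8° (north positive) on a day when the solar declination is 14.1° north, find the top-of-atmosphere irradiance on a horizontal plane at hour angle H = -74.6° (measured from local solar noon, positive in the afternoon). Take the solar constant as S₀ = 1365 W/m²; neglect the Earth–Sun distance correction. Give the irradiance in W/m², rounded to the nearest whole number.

211 W/m²

cos θ_z = sin(-20.8°) sin(14.1°) + cos(-20.8°) cos(14.1°) cos(-74.60°) = -0.0865 + 0.2408 = 0.1543.
Top-of-atmosphere irradiance = S₀ cos θ_z = 1365 × 0.1543 = 210.62 W/m².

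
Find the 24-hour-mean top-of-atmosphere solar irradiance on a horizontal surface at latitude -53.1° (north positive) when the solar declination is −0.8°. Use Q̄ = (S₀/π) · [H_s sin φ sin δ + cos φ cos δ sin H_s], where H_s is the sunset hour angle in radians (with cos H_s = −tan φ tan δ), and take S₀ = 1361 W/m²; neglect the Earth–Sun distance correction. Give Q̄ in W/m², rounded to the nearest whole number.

268 W/m²

−tan φ tan δ = −(-1.3319)(-0.0140) = -0.0186; H_s = arccos(-0.0186) = 91.07°. In radians, H_s = 1.5895.
H_s sin φ sin δ = 1.5895 × -0.7997 × -0.0140 = 0.0178.
cos φ cos δ sin H_s = 0.6004 × 0.9999 × 0.9998 = 0.6002.
Q̄ = (1361/π) × (0.0178 + 0.6002) = 433.22 × 0.6180 = 267.73 W/m².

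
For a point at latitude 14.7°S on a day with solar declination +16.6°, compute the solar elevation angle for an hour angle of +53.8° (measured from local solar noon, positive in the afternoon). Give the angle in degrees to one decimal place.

cos θ_z = sin φ sin δ + cos φ cos δ cos H = (-0.2538)(0.2857) + (0.9673)(0.9583)(0.5906) = 0.4750.
θ_z = arccos(0.4750) = 61.64°, so the elevation is 90° − 61.64° = 28.36°.

28.4°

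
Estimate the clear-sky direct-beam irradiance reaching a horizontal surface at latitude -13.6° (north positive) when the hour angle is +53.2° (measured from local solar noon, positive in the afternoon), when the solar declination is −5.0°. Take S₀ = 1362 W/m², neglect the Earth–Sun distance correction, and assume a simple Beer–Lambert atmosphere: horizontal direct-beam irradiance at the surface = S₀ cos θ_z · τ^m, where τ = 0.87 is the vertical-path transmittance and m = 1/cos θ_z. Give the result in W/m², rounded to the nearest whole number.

649 W/m²

cos θ_z = sin φ sin δ + cos φ cos δ cos H = (-0.2351)(-0.0872) + (0.9720)(0.9962)(0.5990) = 0.6005.
Air mass m = 1/cos θ_z = 1/0.6005 = 1.665; τ^m = 0.87^1.665 = 0.7930.
Surface direct beam = 1362 × 0.6005 × 0.7930 = 648.58 W/m².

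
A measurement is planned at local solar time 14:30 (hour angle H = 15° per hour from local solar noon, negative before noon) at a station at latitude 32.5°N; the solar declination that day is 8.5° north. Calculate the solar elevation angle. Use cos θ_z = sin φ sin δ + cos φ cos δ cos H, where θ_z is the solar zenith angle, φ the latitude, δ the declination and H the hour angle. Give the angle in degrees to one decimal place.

47.8°

Hour angle H = 15° × (14.5 − 12) = 37.50°.
With φ = 32.5°, δ = 8.5°, H = 37.50°: sin φ sin δ = 0.0794, cos φ cos δ cos H = 0.6618, so cos θ_z = 0.7412.
θ_z = arccos(0.7412) = 42.17°, so the elevation is 90° − 42.17° = 47.83°.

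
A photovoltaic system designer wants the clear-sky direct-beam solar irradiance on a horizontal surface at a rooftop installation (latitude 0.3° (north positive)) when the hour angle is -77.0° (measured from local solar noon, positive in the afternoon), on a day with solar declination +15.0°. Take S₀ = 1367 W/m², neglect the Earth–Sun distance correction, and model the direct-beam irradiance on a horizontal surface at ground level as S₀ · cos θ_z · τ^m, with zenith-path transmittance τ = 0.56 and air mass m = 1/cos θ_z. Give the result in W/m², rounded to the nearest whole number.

21 W/m²

With φ = 0.3°, δ = 15.0°, H = -77.00°: sin φ sin δ = 0.0014, cos φ cos δ cos H = 0.2173, so cos θ_z = 0.2187.
Air mass m = 1/cos θ_z = 1/0.2187 = 4.572; τ^m = 0.56^4.572 = 0.0706.
Surface direct beam = 1367 × 0.2187 × 0.0706 = 21.11 W/m².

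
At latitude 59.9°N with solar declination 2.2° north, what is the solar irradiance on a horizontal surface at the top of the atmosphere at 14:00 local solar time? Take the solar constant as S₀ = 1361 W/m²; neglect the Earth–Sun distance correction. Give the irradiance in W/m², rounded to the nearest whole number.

Hour angle H = 15° × (14 − 12) = 30.00°.
cos θ_z = sin φ sin δ + cos φ cos δ cos H = (0.8652)(0.0384) + (0.5015)(0.9993)(0.8660) = 0.4672.
Top-of-atmosphere irradiance = S₀ cos θ_z = 1361 × 0.4672 = 635.86 W/m².

636 W/m²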